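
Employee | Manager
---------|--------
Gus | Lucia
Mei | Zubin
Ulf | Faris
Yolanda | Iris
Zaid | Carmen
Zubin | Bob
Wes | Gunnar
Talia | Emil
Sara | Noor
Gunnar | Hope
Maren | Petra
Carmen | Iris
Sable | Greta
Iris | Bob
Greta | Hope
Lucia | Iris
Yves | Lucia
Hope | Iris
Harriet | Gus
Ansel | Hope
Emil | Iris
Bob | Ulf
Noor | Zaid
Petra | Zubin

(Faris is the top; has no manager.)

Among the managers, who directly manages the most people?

Iris

Direct-report counts: Faris has 1; Ulf has 1; Bob has 2; Zubin has 2; Petra has 1; Iris has 5; Lucia has 2; Gus has 1; Hope has 3; Greta has 1; Gunnar has 1; Emil has 1; Carmen has 1; Zaid has 1; Noor has 1. The largest is 5, held by Iris.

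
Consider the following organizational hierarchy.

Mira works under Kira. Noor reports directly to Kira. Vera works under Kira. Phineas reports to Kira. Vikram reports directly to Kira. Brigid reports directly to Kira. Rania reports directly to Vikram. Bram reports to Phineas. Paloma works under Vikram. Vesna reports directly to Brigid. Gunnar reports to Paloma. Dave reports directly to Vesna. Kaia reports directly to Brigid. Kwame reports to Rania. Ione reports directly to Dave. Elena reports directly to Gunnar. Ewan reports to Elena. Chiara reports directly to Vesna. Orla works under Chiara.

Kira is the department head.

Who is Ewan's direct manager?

Ewan reports directly to Elena.

Elena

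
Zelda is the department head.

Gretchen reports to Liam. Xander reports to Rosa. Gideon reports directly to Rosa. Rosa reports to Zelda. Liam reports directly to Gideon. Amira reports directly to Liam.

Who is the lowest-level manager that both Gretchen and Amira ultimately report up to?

Liam

Gretchen's chain of managers is Liam, Gideon, Rosa, Zelda. Amira's chain of managers is Liam, Gideon, Rosa, Zelda. The first manager that appears in both chains is Liam.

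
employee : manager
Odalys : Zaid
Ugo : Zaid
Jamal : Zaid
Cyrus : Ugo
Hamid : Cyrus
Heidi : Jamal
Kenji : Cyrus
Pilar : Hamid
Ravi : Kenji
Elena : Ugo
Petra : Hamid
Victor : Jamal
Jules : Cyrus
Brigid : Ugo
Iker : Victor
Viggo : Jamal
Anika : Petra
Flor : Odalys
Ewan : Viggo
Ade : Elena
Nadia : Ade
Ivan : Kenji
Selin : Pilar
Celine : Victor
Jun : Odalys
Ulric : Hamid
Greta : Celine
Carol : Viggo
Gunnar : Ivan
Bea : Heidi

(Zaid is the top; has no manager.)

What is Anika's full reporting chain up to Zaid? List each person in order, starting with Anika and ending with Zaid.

Anika -> Petra -> Hamid -> Cyrus -> Ugo -> Zaid

Anika reports to Petra. Petra reports to Hamid. Hamid reports to Cyrus. Cyrus reports to Ugo. Ugo reports to Zaid. Zaid is at the top.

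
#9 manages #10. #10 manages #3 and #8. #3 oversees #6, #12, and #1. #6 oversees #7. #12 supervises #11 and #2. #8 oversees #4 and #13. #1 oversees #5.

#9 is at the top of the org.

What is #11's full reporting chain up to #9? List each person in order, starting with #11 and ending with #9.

#11 -> #12 -> #3 -> #10 -> #9

#11 reports to #12. #12 reports to #3. #3 reports to #10. #10 reports to #9. #9 is at the top.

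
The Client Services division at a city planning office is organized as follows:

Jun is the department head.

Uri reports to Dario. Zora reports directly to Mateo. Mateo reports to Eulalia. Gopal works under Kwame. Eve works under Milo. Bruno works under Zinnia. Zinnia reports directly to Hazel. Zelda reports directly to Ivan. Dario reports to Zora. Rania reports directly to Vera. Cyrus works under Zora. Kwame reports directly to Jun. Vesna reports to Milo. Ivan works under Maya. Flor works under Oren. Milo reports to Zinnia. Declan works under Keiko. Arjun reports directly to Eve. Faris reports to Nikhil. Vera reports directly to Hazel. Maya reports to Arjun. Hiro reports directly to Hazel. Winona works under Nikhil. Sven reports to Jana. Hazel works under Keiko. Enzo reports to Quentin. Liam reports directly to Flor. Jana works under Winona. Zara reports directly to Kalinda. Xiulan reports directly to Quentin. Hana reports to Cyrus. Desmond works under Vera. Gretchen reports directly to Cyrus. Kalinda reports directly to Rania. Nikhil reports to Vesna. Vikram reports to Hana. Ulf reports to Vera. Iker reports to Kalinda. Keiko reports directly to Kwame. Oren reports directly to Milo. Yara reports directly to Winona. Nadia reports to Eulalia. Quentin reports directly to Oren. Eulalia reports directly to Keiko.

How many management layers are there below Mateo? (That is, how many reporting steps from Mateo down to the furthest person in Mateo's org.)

4

The longest chain under Mateo runs Mateo → Zora → Cyrus → Hana → Vikram, which is 4 levels below Mateo.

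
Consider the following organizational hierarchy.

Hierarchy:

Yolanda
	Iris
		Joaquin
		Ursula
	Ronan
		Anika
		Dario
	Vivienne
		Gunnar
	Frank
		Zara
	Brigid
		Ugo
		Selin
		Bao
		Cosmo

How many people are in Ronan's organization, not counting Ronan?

2

Ronan directly manages Anika, Dario. Anika has no reports. Dario has no reports. So Ronan's organization is 2 direct reports plus everyone under them: 1 + 1 = 2.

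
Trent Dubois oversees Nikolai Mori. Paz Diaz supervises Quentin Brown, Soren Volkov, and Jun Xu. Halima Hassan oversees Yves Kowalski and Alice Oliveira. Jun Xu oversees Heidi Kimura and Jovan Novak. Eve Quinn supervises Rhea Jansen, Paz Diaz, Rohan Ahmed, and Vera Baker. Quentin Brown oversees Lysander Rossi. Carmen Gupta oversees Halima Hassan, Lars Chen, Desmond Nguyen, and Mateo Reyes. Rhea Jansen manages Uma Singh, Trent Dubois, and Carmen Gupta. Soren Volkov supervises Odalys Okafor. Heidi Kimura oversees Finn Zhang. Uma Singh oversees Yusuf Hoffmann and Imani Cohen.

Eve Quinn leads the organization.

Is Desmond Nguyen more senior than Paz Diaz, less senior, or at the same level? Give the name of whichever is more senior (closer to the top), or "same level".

Paz Diaz

Desmond Nguyen is 3 levels below Eve Quinn; Paz Diaz is 1. Paz Diaz is higher.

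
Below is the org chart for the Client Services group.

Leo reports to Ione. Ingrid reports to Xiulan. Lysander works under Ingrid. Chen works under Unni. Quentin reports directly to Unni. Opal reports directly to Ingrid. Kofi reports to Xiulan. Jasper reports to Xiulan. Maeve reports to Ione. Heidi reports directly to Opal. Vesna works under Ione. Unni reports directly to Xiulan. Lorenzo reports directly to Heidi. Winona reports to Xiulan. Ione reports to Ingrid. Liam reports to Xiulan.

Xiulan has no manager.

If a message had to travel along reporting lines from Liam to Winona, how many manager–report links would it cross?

Liam is 1 level below Xiulan, and Winona is 1 level below Xiulan (their lowest common manager). The shortest path runs up from Liam to Xiulan and back down to Winona: 1 + 1 = 2 links.

2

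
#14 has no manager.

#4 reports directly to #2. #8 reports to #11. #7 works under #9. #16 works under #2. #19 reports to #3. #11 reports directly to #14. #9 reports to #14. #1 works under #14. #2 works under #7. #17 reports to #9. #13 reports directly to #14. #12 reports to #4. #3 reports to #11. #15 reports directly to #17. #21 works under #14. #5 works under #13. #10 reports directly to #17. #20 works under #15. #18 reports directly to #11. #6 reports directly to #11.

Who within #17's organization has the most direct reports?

Direct-report counts within #17's organization: #17 has 2; #15 has 1. The largest is 2, held by #17.

#17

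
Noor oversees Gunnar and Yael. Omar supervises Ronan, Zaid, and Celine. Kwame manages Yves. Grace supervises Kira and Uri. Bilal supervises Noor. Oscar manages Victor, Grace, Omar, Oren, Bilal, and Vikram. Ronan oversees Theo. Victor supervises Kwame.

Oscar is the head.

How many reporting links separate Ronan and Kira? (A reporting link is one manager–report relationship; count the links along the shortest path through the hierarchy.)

Ronan is 2 levels below Oscar, and Kira is 2 levels below Oscar (their lowest common manager). The shortest path runs up from Ronan to Oscar and back down to Kira: 2 + 2 = 4 links.

4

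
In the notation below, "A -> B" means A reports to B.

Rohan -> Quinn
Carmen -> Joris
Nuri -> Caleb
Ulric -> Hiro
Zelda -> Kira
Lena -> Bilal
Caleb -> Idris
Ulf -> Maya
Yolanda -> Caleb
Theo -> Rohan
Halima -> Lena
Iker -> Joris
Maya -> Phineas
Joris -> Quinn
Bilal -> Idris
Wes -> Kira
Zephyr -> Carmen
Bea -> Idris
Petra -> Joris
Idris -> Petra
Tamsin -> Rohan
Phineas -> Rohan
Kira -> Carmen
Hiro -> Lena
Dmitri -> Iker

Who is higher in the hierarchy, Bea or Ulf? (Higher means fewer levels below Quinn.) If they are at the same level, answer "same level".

Both Bea and Ulf are 4 levels below Quinn.

same level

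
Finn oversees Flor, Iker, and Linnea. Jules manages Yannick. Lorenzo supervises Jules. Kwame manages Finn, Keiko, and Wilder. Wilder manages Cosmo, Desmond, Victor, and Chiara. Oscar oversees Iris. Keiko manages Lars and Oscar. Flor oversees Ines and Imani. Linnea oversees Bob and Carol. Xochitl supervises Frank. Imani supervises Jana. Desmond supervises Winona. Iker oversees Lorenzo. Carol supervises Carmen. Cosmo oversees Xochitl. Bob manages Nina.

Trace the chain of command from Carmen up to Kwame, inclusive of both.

Carmen reports to Carol. Carol reports to Linnea. Linnea reports to Finn. Finn reports to Kwame. Kwame is at the top.

Carmen -> Carol -> Linnea -> Finn -> Kwame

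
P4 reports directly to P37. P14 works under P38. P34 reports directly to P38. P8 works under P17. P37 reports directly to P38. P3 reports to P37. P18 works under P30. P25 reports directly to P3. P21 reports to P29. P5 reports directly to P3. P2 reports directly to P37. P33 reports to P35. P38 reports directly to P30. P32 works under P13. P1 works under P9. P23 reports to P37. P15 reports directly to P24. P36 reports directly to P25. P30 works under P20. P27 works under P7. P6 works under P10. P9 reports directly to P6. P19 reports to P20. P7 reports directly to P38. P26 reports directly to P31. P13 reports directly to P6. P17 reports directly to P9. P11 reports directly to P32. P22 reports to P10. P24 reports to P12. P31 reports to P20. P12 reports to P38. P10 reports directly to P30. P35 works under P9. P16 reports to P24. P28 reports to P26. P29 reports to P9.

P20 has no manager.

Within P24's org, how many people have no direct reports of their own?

The people in P24's organization with no one reporting to them are P16, P15. That is 2.

2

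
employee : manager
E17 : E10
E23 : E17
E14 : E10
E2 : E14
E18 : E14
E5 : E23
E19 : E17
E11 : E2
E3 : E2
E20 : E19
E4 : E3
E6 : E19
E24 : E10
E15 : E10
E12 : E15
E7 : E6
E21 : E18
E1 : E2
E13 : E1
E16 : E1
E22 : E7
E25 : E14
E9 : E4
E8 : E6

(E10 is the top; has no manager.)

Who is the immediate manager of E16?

E16 reports directly to E1.

E1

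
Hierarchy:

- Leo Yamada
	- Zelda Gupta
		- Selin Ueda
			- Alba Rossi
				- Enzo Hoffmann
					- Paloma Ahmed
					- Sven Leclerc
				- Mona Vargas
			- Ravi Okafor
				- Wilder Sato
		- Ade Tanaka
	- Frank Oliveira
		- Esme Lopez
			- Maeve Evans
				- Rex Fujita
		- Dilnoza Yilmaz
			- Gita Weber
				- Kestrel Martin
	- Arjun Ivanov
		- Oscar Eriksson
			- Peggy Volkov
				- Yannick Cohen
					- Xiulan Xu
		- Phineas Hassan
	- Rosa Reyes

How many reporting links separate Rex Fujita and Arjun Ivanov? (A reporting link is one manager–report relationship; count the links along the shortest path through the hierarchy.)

Rex Fujita is 4 levels below Leo Yamada, and Arjun Ivanov is 1 level below Leo Yamada (their lowest common manager). The shortest path runs up from Rex Fujita to Leo Yamada and back down to Arjun Ivanov: 4 + 1 = 5 links.

5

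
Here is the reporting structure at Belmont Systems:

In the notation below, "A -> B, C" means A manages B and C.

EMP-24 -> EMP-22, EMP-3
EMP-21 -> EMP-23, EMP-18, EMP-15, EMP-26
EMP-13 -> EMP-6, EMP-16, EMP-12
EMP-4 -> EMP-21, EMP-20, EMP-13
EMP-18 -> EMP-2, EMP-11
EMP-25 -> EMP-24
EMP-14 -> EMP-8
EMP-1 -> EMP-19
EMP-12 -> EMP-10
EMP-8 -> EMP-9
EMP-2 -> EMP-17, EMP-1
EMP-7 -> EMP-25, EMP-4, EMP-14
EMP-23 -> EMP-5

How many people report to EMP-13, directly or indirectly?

4

EMP-13 directly manages EMP-6, EMP-16, EMP-12. EMP-6 has no reports. EMP-16 has no reports. Under EMP-12: EMP-10 (1). So EMP-13's organization is 3 direct reports plus everyone under them: 1 + 1 + 2 = 4.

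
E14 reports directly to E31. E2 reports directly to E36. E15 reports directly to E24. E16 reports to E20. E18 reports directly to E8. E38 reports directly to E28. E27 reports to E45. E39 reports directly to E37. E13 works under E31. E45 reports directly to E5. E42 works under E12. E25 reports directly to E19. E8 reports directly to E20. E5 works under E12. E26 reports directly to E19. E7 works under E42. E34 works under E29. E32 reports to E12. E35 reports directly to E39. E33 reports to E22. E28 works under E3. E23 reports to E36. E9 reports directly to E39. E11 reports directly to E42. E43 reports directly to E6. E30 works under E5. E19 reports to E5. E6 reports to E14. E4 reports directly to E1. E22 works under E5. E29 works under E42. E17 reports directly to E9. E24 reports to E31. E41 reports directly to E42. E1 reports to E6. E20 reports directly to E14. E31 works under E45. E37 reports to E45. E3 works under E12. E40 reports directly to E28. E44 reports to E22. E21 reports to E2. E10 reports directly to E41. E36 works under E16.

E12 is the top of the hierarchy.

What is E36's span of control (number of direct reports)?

2

E36 directly manages E23, E2. That is 2 direct reports.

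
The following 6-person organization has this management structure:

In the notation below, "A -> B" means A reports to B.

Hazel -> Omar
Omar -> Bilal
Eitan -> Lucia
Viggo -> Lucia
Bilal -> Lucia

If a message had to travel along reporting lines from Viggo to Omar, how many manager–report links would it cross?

3

Viggo is 1 level below Lucia, and Omar is 2 levels below Lucia (their lowest common manager). The shortest path runs up from Viggo to Lucia and back down to Omar: 1 + 2 = 3 links.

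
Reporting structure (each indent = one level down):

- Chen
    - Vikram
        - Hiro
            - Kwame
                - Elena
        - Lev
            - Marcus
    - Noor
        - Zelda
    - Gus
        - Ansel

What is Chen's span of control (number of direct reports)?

3

Chen directly manages Vikram, Noor, Gus. That is 3 direct reports.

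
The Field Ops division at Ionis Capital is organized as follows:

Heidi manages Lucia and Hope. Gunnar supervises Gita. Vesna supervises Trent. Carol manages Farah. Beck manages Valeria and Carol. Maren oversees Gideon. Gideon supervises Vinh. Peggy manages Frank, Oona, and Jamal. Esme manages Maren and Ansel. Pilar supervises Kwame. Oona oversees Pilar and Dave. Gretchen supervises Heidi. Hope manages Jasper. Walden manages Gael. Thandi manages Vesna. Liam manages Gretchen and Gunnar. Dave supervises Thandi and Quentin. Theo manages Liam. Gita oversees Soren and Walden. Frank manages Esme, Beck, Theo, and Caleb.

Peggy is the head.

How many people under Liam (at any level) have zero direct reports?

The people in Liam's organization with no one reporting to them are Soren, Gael, Lucia, Jasper. That is 4.

4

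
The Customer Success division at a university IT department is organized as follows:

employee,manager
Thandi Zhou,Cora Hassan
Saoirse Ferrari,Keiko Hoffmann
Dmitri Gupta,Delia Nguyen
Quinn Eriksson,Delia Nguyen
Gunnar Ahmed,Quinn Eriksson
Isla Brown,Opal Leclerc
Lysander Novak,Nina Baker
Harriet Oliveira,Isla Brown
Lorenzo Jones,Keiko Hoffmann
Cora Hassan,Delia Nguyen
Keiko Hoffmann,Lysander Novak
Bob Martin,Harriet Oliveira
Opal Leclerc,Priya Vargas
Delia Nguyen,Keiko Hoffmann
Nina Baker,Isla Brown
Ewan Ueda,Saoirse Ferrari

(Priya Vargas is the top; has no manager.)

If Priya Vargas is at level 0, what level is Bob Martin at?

4

Chain from Bob Martin up to Priya Vargas: Bob Martin → Harriet Oliveira → Isla Brown → Opal Leclerc → Priya Vargas. That is 4 steps up, so Bob Martin is 4 levels below Priya Vargas.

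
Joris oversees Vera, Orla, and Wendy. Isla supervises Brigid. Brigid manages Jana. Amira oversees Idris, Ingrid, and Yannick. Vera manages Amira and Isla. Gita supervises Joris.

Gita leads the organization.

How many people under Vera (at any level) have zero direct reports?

The people in Vera's organization with no one reporting to them are Jana, Yannick, Ingrid, Idris. That is 4.

4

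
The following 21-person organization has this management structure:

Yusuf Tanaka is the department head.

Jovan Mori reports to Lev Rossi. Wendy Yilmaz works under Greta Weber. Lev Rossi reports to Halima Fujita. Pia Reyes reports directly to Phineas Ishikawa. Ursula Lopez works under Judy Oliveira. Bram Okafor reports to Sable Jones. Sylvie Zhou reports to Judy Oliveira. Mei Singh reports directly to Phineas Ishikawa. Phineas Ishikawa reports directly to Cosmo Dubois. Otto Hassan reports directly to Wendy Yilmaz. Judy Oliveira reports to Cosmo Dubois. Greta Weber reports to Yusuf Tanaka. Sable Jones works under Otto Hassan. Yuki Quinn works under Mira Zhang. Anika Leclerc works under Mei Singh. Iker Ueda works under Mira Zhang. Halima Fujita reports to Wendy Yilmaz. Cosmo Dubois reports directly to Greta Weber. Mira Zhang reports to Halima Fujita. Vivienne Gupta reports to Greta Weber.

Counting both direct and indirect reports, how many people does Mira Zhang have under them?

2

Mira Zhang directly manages Iker Ueda, Yuki Quinn. Iker Ueda has no reports. Yuki Quinn has no reports. So Mira Zhang's organization is 2 direct reports plus everyone under them: 1 + 1 = 2.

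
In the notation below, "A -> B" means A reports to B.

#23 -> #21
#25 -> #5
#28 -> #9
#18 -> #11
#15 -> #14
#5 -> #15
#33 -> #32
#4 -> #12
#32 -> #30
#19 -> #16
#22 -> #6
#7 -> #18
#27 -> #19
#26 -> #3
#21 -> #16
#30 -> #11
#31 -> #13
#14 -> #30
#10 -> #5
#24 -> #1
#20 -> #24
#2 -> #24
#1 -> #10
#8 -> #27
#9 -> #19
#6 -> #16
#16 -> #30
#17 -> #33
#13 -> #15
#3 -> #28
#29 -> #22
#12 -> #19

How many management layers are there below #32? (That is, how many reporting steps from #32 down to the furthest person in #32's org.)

The longest chain under #32 runs #32 → #33 → #17, which is 2 levels below #32.

2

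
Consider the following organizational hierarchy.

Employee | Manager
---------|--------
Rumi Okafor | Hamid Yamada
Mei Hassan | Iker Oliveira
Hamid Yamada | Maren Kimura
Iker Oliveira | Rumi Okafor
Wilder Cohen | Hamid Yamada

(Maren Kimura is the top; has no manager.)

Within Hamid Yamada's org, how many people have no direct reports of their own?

The people in Hamid Yamada's organization with no one reporting to them are Mei Hassan, Wilder Cohen. That is 2.

2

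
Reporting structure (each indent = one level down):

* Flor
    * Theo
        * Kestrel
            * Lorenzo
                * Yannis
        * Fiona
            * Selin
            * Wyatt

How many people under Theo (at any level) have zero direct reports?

The people in Theo's organization with no one reporting to them are Wyatt, Selin, Yannis. That is 3.

3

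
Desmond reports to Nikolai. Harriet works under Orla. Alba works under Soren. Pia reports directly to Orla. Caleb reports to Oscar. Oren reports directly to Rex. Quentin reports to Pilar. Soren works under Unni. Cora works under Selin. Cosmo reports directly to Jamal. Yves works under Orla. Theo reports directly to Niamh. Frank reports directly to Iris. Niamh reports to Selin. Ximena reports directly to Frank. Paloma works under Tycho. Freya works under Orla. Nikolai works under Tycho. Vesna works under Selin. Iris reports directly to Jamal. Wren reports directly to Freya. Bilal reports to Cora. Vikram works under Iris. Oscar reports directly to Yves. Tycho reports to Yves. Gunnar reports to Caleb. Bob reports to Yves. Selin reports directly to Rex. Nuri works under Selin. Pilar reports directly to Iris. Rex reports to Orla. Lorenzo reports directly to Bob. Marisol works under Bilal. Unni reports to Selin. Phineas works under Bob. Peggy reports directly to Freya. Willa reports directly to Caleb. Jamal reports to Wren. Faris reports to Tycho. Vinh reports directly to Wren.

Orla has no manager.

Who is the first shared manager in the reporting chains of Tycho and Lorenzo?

Tycho's chain of managers is Yves, Orla. Lorenzo's chain of managers is Bob, Yves, Orla. The first manager that appears in both chains is Yves.

Yves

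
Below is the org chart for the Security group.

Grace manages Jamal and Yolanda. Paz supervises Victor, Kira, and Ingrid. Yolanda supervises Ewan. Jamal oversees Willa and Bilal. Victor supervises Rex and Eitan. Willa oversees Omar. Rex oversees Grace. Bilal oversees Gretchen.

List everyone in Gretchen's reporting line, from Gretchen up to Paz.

Gretchen reports to Bilal. Bilal reports to Jamal. Jamal reports to Grace. Grace reports to Rex. Rex reports to Victor. Victor reports to Paz. Paz is at the top.

Gretchen -> Bilal -> Jamal -> Grace -> Rex -> Victor -> Paz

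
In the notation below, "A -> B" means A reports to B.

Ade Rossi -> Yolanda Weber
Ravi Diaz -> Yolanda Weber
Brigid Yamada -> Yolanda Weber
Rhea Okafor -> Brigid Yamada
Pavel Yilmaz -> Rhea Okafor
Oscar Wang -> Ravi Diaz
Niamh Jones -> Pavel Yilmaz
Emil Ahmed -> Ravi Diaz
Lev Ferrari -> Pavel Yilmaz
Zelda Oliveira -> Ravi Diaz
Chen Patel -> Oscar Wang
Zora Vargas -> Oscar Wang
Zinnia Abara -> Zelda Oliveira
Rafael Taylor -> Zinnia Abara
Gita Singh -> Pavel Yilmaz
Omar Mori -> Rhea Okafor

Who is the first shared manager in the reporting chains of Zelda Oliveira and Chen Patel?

Zelda Oliveira's chain of managers is Ravi Diaz, Yolanda Weber. Chen Patel's chain of managers is Oscar Wang, Ravi Diaz, Yolanda Weber. The first manager that appears in both chains is Ravi Diaz.

Ravi Diaz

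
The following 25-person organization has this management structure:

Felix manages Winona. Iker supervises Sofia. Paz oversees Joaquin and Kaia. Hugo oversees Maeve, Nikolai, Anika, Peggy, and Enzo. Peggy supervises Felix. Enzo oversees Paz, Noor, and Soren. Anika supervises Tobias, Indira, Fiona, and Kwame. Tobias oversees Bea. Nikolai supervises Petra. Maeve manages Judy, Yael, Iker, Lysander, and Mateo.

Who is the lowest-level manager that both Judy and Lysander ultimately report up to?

Judy's chain of managers is Maeve, Hugo. Lysander's chain of managers is Maeve, Hugo. The first manager that appears in both chains is Maeve.

Maeve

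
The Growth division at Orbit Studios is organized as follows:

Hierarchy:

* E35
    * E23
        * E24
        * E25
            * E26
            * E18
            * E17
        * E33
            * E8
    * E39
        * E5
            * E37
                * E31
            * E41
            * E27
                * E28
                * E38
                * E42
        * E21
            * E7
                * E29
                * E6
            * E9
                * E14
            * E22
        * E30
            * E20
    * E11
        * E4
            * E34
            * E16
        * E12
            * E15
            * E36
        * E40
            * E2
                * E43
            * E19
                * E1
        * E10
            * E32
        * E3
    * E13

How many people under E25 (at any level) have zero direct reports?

The people in E25's organization with no one reporting to them are E17, E18, E26. That is 3.

3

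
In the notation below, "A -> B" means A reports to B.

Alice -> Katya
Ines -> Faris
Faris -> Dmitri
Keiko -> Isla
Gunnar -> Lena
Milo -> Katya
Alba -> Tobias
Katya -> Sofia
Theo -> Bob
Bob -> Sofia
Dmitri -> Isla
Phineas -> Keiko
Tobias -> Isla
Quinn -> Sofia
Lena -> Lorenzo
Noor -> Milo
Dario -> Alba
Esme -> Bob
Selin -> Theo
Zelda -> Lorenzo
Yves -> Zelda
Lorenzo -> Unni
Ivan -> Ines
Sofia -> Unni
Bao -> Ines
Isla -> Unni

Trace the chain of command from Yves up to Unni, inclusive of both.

Yves -> Zelda -> Lorenzo -> Unni

Yves reports to Zelda. Zelda reports to Lorenzo. Lorenzo reports to Unni. Unni is at the top.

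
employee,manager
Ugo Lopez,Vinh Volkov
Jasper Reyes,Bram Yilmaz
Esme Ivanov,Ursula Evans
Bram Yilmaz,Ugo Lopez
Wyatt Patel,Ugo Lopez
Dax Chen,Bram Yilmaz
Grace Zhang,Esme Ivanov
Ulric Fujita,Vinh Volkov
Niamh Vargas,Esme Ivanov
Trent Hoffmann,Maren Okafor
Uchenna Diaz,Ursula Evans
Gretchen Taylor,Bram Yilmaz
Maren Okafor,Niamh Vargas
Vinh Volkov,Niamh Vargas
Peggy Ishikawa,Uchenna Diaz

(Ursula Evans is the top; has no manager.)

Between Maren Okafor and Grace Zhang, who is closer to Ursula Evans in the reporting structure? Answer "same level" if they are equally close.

Maren Okafor is 3 levels below Ursula Evans; Grace Zhang is 2. Grace Zhang is higher.

Grace Zhang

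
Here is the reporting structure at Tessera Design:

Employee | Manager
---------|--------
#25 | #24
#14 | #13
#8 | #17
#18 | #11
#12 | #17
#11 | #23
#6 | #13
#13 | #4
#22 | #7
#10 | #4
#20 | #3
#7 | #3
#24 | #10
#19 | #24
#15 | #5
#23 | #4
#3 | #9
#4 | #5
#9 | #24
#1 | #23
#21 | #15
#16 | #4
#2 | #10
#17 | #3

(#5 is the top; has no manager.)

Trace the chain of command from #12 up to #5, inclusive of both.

#12 -> #17 -> #3 -> #9 -> #24 -> #10 -> #4 -> #5

#12 reports to #17. #17 reports to #3. #3 reports to #9. #9 reports to #24. #24 reports to #10. #10 reports to #4. #4 reports to #5. #5 is at the top.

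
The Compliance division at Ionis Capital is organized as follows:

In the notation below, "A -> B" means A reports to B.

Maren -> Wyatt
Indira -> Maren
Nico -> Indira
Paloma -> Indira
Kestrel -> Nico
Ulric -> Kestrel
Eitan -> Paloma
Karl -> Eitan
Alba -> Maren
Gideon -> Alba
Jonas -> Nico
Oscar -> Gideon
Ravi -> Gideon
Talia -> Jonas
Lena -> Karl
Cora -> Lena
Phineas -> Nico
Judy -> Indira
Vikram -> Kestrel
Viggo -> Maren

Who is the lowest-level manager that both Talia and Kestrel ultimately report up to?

Nico

Talia's chain of managers is Jonas, Nico, Indira, Maren, Wyatt. Kestrel's chain of managers is Nico, Indira, Maren, Wyatt. The first manager that appears in both chains is Nico.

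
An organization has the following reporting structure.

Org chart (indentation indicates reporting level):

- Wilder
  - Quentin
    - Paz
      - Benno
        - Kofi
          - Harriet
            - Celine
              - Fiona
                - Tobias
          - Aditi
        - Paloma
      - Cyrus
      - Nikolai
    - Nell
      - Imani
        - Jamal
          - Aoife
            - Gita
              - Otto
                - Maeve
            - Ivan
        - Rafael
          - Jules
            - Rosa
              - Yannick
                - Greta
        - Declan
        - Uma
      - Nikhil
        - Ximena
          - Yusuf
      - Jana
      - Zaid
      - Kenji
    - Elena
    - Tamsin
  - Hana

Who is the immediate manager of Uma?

Uma reports directly to Imani.

Imani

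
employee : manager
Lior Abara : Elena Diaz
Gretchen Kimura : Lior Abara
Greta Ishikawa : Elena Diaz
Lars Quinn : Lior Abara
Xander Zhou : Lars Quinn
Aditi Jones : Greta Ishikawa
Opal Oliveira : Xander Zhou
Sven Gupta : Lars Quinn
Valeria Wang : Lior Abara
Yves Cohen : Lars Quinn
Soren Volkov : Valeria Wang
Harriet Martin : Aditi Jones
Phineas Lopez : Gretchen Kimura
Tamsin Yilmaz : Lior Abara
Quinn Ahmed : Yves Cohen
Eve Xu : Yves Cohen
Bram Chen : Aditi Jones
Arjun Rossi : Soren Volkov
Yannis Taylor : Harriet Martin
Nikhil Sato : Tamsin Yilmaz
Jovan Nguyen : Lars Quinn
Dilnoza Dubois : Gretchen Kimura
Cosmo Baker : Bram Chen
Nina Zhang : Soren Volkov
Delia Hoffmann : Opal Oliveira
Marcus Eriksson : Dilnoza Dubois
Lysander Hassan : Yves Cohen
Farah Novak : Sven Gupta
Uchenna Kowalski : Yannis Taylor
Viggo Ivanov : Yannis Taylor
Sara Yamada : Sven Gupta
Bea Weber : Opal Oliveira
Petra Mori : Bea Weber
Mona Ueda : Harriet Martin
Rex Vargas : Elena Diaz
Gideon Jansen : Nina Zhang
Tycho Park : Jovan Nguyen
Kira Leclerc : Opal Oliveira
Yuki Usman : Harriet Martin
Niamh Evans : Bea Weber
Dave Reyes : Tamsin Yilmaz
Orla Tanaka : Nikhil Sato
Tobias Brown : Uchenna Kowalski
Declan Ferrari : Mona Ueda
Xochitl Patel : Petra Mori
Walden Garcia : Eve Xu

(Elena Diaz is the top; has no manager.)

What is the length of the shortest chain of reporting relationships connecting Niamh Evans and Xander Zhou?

Niamh Evans is in Xander Zhou's organization: the chain from Niamh Evans up to Xander Zhou is Niamh Evans → Bea Weber → Opal Oliveira → Xander Zhou, which is 3 links.

3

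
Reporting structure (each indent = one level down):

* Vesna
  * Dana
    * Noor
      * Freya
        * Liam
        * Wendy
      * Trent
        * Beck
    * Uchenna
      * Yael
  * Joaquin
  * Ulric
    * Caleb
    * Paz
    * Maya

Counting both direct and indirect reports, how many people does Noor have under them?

Noor directly manages Freya, Trent. Under Freya: Wendy, Liam (2). Under Trent: Beck (1). So Noor's organization is 2 direct reports plus everyone under them: 3 + 2 = 5.

5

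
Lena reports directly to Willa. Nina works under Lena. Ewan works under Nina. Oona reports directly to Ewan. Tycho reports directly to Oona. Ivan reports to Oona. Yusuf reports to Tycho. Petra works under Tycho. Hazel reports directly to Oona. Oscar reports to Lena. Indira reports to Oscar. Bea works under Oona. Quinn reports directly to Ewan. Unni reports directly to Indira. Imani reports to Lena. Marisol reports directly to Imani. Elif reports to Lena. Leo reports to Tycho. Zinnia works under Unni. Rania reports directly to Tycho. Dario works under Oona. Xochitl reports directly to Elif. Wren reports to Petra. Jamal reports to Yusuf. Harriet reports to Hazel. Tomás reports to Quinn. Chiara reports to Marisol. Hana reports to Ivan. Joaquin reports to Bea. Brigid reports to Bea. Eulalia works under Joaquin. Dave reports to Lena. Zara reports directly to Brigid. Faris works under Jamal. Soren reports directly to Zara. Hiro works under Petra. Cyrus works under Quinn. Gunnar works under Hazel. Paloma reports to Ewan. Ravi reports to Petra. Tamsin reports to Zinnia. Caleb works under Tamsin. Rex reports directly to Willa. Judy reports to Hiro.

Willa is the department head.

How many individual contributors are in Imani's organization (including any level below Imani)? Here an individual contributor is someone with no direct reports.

1

The only person in Imani's organization with no one reporting to them is Chiara. That is 1.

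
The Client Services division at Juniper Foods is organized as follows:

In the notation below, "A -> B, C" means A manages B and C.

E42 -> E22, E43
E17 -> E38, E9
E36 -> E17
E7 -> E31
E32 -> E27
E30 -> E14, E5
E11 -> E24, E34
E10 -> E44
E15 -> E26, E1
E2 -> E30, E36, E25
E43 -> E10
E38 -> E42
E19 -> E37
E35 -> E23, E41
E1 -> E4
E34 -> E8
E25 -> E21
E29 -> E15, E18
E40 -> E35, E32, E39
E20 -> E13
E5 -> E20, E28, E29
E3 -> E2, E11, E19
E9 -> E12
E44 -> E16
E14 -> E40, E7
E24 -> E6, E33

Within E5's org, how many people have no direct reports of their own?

The people in E5's organization with no one reporting to them are E18, E4, E26, E28, E13. That is 5.

5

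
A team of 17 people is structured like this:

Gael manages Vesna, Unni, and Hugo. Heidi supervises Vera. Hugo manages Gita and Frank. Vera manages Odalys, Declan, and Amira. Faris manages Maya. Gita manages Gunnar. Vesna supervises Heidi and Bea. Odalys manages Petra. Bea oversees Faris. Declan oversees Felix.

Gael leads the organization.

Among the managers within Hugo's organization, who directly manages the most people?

Hugo

Direct-report counts within Hugo's organization: Hugo has 2; Gita has 1. The largest is 2, held by Hugo.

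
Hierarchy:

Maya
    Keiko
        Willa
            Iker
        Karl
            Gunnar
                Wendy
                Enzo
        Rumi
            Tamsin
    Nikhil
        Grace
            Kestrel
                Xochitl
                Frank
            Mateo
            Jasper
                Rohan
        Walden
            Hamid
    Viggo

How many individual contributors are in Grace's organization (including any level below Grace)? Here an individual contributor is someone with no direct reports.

The people in Grace's organization with no one reporting to them are Rohan, Mateo, Frank, Xochitl. That is 4.

4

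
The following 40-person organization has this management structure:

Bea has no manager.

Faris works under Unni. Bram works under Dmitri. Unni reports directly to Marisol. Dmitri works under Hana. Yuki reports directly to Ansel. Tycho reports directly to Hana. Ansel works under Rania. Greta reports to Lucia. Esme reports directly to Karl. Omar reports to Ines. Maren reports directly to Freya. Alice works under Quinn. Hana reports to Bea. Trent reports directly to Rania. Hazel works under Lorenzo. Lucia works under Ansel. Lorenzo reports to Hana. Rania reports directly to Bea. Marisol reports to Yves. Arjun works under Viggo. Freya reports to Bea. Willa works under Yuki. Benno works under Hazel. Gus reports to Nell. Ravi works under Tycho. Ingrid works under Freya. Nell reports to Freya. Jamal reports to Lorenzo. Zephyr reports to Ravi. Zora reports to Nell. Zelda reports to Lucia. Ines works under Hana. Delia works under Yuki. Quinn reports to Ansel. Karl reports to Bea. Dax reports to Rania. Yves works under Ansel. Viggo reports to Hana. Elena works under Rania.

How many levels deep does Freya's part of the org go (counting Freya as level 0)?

2

The longest chain under Freya runs Freya → Nell → Zora, which is 2 levels below Freya.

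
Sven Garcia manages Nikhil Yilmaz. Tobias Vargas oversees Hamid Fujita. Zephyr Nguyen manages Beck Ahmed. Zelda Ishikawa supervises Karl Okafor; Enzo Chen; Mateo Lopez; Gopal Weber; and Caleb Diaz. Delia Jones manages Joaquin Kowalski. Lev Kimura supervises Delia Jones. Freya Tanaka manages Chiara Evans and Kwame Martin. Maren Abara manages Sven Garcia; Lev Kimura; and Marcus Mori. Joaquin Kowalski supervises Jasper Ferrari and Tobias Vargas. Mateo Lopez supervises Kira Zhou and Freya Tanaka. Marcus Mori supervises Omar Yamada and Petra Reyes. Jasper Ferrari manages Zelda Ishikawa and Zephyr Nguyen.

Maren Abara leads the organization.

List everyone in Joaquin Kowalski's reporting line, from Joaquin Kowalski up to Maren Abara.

Joaquin Kowalski -> Delia Jones -> Lev Kimura -> Maren Abara

Joaquin Kowalski reports to Delia Jones. Delia Jones reports to Lev Kimura. Lev Kimura reports to Maren Abara. Maren Abara is at the top.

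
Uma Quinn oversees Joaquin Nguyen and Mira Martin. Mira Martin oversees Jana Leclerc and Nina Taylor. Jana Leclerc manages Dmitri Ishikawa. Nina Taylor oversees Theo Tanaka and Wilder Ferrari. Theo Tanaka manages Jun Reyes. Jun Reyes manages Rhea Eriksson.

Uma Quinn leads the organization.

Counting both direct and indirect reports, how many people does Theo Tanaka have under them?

Theo Tanaka directly manages Jun Reyes. Under Jun Reyes: Rhea Eriksson (1). That's 2 in total.

2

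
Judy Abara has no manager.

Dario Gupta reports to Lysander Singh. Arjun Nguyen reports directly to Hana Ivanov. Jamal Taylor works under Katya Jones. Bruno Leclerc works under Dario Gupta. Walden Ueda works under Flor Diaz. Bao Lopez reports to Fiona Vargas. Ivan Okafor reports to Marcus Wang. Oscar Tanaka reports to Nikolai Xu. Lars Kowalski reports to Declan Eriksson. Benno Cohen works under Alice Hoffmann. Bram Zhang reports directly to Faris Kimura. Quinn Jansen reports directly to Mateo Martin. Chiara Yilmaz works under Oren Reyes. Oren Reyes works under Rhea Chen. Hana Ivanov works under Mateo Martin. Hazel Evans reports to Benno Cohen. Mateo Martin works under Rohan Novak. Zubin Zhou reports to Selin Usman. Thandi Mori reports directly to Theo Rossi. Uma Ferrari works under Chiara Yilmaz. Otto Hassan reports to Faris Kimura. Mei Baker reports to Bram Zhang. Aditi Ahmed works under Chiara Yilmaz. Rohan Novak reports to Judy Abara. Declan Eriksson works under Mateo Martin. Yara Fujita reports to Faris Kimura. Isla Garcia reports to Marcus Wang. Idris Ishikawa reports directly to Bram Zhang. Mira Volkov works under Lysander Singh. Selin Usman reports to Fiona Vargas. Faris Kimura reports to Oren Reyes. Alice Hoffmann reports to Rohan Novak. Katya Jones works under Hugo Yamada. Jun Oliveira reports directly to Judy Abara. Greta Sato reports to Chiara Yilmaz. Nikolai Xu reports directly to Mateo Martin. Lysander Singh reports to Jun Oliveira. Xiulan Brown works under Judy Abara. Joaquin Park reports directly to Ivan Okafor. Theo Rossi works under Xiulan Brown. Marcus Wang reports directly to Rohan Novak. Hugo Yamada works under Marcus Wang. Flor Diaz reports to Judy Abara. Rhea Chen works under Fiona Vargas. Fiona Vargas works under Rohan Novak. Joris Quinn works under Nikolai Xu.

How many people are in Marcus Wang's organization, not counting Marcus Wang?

Marcus Wang directly manages Ivan Okafor, Hugo Yamada, Isla Garcia. Under Ivan Okafor: Joaquin Park (1). Under Hugo Yamada: Katya Jones, Jamal Taylor (2). Isla Garcia has no reports. So Marcus Wang's organization is 3 direct reports plus everyone under them: 2 + 3 + 1 = 6.

6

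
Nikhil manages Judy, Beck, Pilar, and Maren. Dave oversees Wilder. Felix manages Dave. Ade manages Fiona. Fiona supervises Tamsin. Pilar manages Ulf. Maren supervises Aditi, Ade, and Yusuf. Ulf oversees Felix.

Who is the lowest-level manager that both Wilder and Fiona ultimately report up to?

Nikhil

Wilder's chain of managers is Dave, Felix, Ulf, Pilar, Nikhil. Fiona's chain of managers is Ade, Maren, Nikhil. The first manager that appears in both chains is Nikhil.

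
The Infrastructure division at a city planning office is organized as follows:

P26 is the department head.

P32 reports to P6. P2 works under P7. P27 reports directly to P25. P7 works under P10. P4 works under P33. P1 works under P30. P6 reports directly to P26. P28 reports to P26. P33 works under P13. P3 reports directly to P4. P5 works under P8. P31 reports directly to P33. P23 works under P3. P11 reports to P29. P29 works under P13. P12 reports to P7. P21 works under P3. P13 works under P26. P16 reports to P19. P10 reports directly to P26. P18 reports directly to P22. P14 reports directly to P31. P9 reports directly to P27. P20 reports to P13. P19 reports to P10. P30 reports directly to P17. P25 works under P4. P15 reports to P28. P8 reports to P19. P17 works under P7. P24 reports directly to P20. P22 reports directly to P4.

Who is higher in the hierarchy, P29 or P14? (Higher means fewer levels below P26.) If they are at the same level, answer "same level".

P29 is 2 levels below P26; P14 is 4. P29 is higher.

P29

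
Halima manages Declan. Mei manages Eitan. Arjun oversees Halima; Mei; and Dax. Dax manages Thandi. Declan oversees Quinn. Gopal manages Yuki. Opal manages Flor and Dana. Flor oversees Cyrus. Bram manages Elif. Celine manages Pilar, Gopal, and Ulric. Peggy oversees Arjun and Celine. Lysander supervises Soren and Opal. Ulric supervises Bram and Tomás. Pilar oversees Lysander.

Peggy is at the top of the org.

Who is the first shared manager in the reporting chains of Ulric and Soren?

Celine

Ulric's chain of managers is Celine, Peggy. Soren's chain of managers is Lysander, Pilar, Celine, Peggy. The first manager that appears in both chains is Celine.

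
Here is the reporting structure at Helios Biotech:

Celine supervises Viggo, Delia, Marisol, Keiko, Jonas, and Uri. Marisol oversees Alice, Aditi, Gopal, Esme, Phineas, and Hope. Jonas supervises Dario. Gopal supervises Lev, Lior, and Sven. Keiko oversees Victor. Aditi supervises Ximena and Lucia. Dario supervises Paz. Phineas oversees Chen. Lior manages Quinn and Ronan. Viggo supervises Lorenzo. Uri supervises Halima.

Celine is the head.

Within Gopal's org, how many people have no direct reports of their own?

4

The people in Gopal's organization with no one reporting to them are Ronan, Quinn, Sven, Lev. That is 4.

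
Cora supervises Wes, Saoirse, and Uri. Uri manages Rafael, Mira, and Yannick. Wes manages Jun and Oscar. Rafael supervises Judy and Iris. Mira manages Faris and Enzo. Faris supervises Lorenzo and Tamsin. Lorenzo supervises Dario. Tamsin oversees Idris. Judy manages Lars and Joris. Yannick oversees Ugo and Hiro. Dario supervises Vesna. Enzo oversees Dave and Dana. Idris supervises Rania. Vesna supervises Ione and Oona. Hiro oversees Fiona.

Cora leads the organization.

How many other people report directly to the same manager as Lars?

Lars reports to Judy. Judy's other direct reports are Joris — 1 peer.

1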